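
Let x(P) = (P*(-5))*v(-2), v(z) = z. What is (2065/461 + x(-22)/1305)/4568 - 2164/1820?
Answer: -297111843593/250079979240 ≈ -1.1881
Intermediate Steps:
x(P) = 10*P (x(P) = (P*(-5))*(-2) = -5*P*(-2) = 10*P)
(2065/461 + x(-22)/1305)/4568 - 2164/1820 = (2065/461 + (10*(-22))/1305)/4568 - 2164/1820 = (2065*(1/461) - 220*1/1305)*(1/4568) - 2164*1/1820 = (2065/461 - 44/261)*(1/4568) - 541/455 = (518681/120321)*(1/4568) - 541/455 = 518681/549626328 - 541/455 = -297111843593/250079979240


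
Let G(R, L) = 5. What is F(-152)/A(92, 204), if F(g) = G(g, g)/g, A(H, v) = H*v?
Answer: -5/2852736 ≈ -1.7527e-6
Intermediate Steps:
F(g) = 5/g
F(-152)/A(92, 204) = (5/(-152))/((92*204)) = (5*(-1/152))/18768 = -5/152*1/18768 = -5/2852736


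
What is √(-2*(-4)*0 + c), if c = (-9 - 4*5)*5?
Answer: I*√145 ≈ 12.042*I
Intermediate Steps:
c = -145 (c = (-9 - 20)*5 = -29*5 = -145)
√(-2*(-4)*0 + c) = √(-2*(-4)*0 - 145) = √(8*0 - 145) = √(0 - 145) = √(-145) = I*√145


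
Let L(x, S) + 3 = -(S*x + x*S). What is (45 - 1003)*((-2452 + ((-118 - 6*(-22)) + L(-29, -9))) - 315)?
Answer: 3140324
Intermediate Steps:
L(x, S) = -3 - 2*S*x (L(x, S) = -3 - (S*x + x*S) = -3 - (S*x + S*x) = -3 - 2*S*x)
(45 - 1003)*((-2452 + ((-118 - 6*(-22)) + L(-29, -9))) - 315) = (45 - 1003)*((-2452 + ((-118 - 6*(-22)) + (-3 - 2*(-9)*(-29)))) - 315) = -958*((-2452 + ((-118 + 132) + (-3 - 522))) - 315) = -958*((-2452 + (14 - 525)) - 315) = -958*((-2452 - 511) - 315) = -958*(-2963 - 315) = -958*(-3278) = 3140324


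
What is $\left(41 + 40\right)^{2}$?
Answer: $6561$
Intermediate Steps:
$\left(41 + 40\right)^{2} = 81^{2} = 6561$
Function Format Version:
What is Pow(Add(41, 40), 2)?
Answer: 6561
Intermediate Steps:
Pow(Add(41, 40), 2) = Pow(81, 2) = 6561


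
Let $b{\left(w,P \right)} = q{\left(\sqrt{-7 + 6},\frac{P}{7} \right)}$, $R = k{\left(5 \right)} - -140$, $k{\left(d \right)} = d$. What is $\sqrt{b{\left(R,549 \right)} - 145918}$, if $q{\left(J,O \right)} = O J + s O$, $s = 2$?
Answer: $\frac{\sqrt{-7142296 + 3843 i}}{7} \approx 0.10271 + 381.79 i$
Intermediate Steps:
$R = 145$ ($R = 5 - -140 = 5 + 140 = 145$)
$q{\left(J,O \right)} = 2 O + J O$ ($q{\left(J,O \right)} = O J + 2 O = J O + 2 O = 2 O + J O$)
$b{\left(w,P \right)} = \frac{P \left(2 + i\right)}{7}$ ($b{\left(w,P \right)} = \frac{P}{7} \left(2 + \sqrt{-7 + 6}\right) = P \frac{1}{7} \left(2 + \sqrt{-1}\right) = \frac{P}{7} \left(2 + i\right) = \frac{P \left(2 + i\right)}{7}$)
$\sqrt{b{\left(R,549 \right)} - 145918} = \sqrt{\frac{1}{7} \cdot 549 \left(2 + i\right) - 145918} = \sqrt{\left(\frac{1098}{7} + \frac{549 i}{7}\right) - 145918} = \sqrt{- \frac{1020328}{7} + \frac{549 i}{7}}$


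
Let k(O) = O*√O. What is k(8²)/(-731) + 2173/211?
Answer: 1480431/154241 ≈ 9.5982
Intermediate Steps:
k(O) = O^(3/2)
k(8²)/(-731) + 2173/211 = (8²)^(3/2)/(-731) + 2173/211 = 64^(3/2)*(-1/731) + 2173*(1/211) = 512*(-1/731) + 2173/211 = -512/731 + 2173/211 = 1480431/154241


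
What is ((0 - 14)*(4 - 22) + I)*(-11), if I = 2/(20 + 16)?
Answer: -49907/18 ≈ -2772.6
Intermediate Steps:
I = 1/18 (I = 2/36 = 2*(1/36) = 1/18 ≈ 0.055556)
((0 - 14)*(4 - 22) + I)*(-11) = ((0 - 14)*(4 - 22) + 1/18)*(-11) = (-14*(-18) + 1/18)*(-11) = (252 + 1/18)*(-11) = (4537/18)*(-11) = -49907/18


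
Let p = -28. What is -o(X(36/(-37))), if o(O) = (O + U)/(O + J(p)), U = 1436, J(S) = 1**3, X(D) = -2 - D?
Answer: 53094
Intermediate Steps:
J(S) = 1
o(O) = (1436 + O)/(1 + O) (o(O) = (O + 1436)/(O + 1) = (1436 + O)/(1 + O))
-o(X(36/(-37))) = -(1436 + (-2 - 36/(-37)))/(1 + (-2 - 36/(-37))) = -(1436 + (-2 - 36*(-1)/37))/(1 + (-2 - 36*(-1)/37)) = -(1436 + (-2 - 1*(-36/37)))/(1 + (-2 - 1*(-36/37))) = -(1436 + (-2 + 36/37))/(1 + (-2 + 36/37)) = -(1436 - 38/37)/(1 - 38/37) = -53094/((-1/37)*37) = -(-37)*53094/37 = -1*(-53094) = 53094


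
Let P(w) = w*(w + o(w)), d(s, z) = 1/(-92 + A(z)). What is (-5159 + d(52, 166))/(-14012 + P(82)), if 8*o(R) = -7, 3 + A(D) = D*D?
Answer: 188895064/269474793 ≈ 0.70097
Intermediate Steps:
A(D) = -3 + D² (A(D) = -3 + D*D = -3 + D²)
o(R) = -7/8 (o(R) = (⅛)*(-7) = -7/8)
d(s, z) = 1/(-95 + z²) (d(s, z) = 1/(-92 + (-3 + z²)) = 1/(-95 + z²))
P(w) = w*(-7/8 + w) (P(w) = w*(w - 7/8) = w*(-7/8 + w))
(-5159 + d(52, 166))/(-14012 + P(82)) = (-5159 + 1/(-95 + 166²))/(-14012 + (⅛)*82*(-7 + 8*82)) = (-5159 + 1/(-95 + 27556))/(-14012 + (⅛)*82*(-7 + 656)) = (-5159 + 1/27461)/(-14012 + (⅛)*82*649) = (-5159 + 1/27461)/(-14012 + 26609/4) = -141671298/(27461*(-29439/4)) = -141671298/27461*(-4/29439) = 188895064/269474793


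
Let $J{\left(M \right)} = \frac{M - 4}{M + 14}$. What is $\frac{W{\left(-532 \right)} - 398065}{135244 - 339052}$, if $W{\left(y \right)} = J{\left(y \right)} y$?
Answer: $\frac{14748773}{7540896} \approx 1.9558$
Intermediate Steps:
$J{\left(M \right)} = \frac{-4 + M}{14 + M}$
$W{\left(y \right)} = \frac{y \left(-4 + y\right)}{14 + y}$ ($W{\left(y \right)} = \frac{-4 + y}{14 + y} y = \frac{y \left(-4 + y\right)}{14 + y}$)
$\frac{W{\left(-532 \right)} - 398065}{135244 - 339052} = \frac{- \frac{532 \left(-4 - 532\right)}{14 - 532} - 398065}{135244 - 339052} = \frac{\left(-532\right) \frac{1}{-518} \left(-536\right) - 398065}{-203808} = \left(\left(-532\right) \left(- \frac{1}{518}\right) \left(-536\right) - 398065\right) \left(- \frac{1}{203808}\right) = \left(- \frac{20368}{37} - 398065\right) \left(- \frac{1}{203808}\right) = \left(- \frac{14748773}{37}\right) \left(- \frac{1}{203808}\right) = \frac{14748773}{7540896}$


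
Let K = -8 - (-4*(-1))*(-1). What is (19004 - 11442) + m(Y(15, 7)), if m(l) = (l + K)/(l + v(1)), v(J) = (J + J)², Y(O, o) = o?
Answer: 83185/11 ≈ 7562.3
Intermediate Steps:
v(J) = 4*J² (v(J) = (2*J)² = 4*J²)
K = -4 (K = -8 - 4*(-1) = -8 - 1*(-4) = -8 + 4 = -4)
m(l) = (-4 + l)/(4 + l) (m(l) = (l - 4)/(l + 4*1²) = (-4 + l)/(l + 4*1) = (-4 + l)/(l + 4) = (-4 + l)/(4 + l))
(19004 - 11442) + m(Y(15, 7)) = (19004 - 11442) + (-4 + 7)/(4 + 7) = 7562 + 3/11 = 83185/11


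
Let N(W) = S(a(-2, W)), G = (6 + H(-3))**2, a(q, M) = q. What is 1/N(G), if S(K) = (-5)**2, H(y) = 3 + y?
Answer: 1/25 ≈ 0.040000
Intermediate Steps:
G = 36 (G = (6 + (3 - 3))**2 = (6 + 0)**2 = 6**2 = 36)
S(K) = 25
N(W) = 25
1/N(G) = 1/25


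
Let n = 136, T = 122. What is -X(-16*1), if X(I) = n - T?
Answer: -14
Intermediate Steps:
X(I) = 14 (X(I) = 136 - 1*122 = 136 - 122 = 14)
-X(-16*1) = -1*14 = -14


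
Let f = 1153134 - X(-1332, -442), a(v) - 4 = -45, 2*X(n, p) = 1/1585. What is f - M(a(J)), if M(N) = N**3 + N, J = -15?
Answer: 3874044319/3170 ≈ 1.2221e+6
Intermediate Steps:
X(n, p) = 1/3170 (X(n, p) = (1/2)/1585 = (1/2)*(1/1585) = 1/3170)
a(v) = -41 (a(v) = 4 - 45 = -41)
M(N) = N + N**3
f = 3655434779/3170 (f = 1153134 - 1*1/3170 = 1153134 - 1/3170 = 3655434779/3170 ≈ 1.1531e+6)
f - M(a(J)) = 3655434779/3170 - (-41 + (-41)**3) = 3655434779/3170 - (-41 - 68921) = 3655434779/3170 - 1*(-68962) = 3655434779/3170 + 68962 = 3874044319/3170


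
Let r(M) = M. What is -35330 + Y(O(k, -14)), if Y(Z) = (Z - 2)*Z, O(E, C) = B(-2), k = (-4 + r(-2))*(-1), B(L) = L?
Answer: -35322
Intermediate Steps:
k = 6 (k = (-4 - 2)*(-1) = -6*(-1) = 6)
O(E, C) = -2
Y(Z) = Z*(-2 + Z) (Y(Z) = (-2 + Z)*Z = Z*(-2 + Z))
-35330 + Y(O(k, -14)) = -35330 - 2*(-2 - 2) = -35330 - 2*(-4) = -35330 + 8 = -35322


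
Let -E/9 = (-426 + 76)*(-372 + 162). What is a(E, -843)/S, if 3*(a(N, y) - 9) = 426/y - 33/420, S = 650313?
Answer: 346403/25583313420 ≈ 1.3540e-5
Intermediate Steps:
E = -661500 (E = -9*(-426 + 76)*(-372 + 162) = -(-3150)*(-210) = -9*73500 = -661500)
a(N, y) = 3769/420 + 142/y (a(N, y) = 9 + (426/y - 33/420)/3 = 9 + (426/y - 33*1/420)/3 = 9 + (426/y - 11/140)/3 = 9 + (-11/140 + 426/y)/3 = 9 + (-11/420 + 142/y) = 3769/420 + 142/y)
a(E, -843)/S = (3769/420 + 142/(-843))/650313 = (3769/420 + 142*(-1/843))*(1/650313) = (3769/420 - 142/843)*(1/650313) = (346403/39340)*(1/650313) = 346403/25583313420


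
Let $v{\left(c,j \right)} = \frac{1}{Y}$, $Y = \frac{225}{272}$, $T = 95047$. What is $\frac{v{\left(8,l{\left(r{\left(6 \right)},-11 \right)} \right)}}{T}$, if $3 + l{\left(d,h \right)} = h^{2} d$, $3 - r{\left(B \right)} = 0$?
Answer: $\frac{16}{1257975} \approx 1.2719 \cdot 10^{-5}$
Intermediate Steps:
$r{\left(B \right)} = 3$ ($r{\left(B \right)} = 3 - 0 = 3 + 0 = 3$)
$Y = \frac{225}{272}$ ($Y = 225 \cdot \frac{1}{272} = \frac{225}{272} \approx 0.82721$)
$l{\left(d,h \right)} = -3 + d h^{2}$ ($l{\left(d,h \right)} = -3 + h^{2} d = -3 + d h^{2}$)
$v{\left(c,j \right)} = \frac{272}{225}$ ($v{\left(c,j \right)} = \frac{1}{\frac{225}{272}} = \frac{272}{225}$)
$\frac{v{\left(8,l{\left(r{\left(6 \right)},-11 \right)} \right)}}{T} = \frac{272}{225 \cdot 95047} = \frac{272}{225} \cdot \frac{1}{95047} = \frac{16}{1257975}$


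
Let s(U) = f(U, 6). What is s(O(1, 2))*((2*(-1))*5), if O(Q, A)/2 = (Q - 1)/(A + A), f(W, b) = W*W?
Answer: 0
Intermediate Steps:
f(W, b) = W**2
O(Q, A) = (-1 + Q)/A (O(Q, A) = 2*((Q - 1)/(A + A)) = 2*((-1 + Q)/((2*A))) = 2*((-1 + Q)*(1/(2*A))) = 2*((-1 + Q)/(2*A)) = (-1 + Q)/A)
s(U) = U**2
s(O(1, 2))*((2*(-1))*5) = ((-1 + 1)/2)**2*((2*(-1))*5) = ((1/2)*0)**2*(-2*5) = 0**2*(-10) = 0*(-10) = 0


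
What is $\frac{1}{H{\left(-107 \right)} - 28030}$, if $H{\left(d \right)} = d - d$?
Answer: $- \frac{1}{28030} \approx -3.5676 \cdot 10^{-5}$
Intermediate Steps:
$H{\left(d \right)} = 0$
$\frac{1}{H{\left(-107 \right)} - 28030} = \frac{1}{0 - 28030} = \frac{1}{-28030} = - \frac{1}{28030}$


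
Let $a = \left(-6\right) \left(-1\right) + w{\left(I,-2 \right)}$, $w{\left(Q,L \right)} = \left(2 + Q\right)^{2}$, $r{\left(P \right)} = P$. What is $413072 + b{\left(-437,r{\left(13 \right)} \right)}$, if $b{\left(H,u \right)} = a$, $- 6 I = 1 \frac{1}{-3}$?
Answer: $\frac{133838641}{324} \approx 4.1308 \cdot 10^{5}$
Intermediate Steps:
$I = \frac{1}{18}$ ($I = - \frac{1 \frac{1}{-3}}{6} = - \frac{1 \left(- \frac{1}{3}\right)}{6} = \left(- \frac{1}{6}\right) \left(- \frac{1}{3}\right) = \frac{1}{18} \approx 0.055556$)
$a = \frac{3313}{324}$ ($a = \left(-6\right) \left(-1\right) + \left(2 + \frac{1}{18}\right)^{2} = 6 + \left(\frac{37}{18}\right)^{2} = 6 + \frac{1369}{324} = \frac{3313}{324} \approx 10.225$)
$b{\left(H,u \right)} = \frac{3313}{324}$
$413072 + b{\left(-437,r{\left(13 \right)} \right)} = 413072 + \frac{3313}{324} = \frac{133838641}{324}$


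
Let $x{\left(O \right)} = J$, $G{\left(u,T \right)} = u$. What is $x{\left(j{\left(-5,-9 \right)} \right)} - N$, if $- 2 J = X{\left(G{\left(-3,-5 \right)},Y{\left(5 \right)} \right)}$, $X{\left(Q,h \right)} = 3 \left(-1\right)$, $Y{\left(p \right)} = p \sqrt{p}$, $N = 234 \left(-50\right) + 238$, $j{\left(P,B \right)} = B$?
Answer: $\frac{22927}{2} \approx 11464.0$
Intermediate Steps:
$N = -11462$ ($N = -11700 + 238 = -11462$)
$Y{\left(p \right)} = p^{\frac{3}{2}}$
$X{\left(Q,h \right)} = -3$
$J = \frac{3}{2}$ ($J = \left(- \frac{1}{2}\right) \left(-3\right) = \frac{3}{2} \approx 1.5$)
$x{\left(O \right)} = \frac{3}{2}$
$x{\left(j{\left(-5,-9 \right)} \right)} - N = \frac{3}{2} - -11462 = \frac{3}{2} + 11462 = \frac{22927}{2}$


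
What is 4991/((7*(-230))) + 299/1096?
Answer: -15493/5480 ≈ -2.8272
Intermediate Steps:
4991/((7*(-230))) + 299/1096 = 4991/(-1610) + 299*(1/1096) = 4991*(-1/1610) + 299/1096 = -31/10 + 299/1096 = -15493/5480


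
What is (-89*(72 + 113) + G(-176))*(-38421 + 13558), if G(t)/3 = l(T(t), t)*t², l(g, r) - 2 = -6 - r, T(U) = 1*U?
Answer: -396991275313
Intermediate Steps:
T(U) = U
l(g, r) = -4 - r (l(g, r) = 2 + (-6 - r) = -4 - r)
G(t) = 3*t²*(-4 - t) (G(t) = 3*((-4 - t)*t²) = 3*(t²*(-4 - t)) = 3*t²*(-4 - t))
(-89*(72 + 113) + G(-176))*(-38421 + 13558) = (-89*(72 + 113) + 3*(-176)²*(-4 - 1*(-176)))*(-38421 + 13558) = (-89*185 + 3*30976*(-4 + 176))*(-24863) = (-16465 + 3*30976*172)*(-24863) = (-16465 + 15983616)*(-24863) = 15967151*(-24863) = -396991275313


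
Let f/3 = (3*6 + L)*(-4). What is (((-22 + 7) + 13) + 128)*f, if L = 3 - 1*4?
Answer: -25704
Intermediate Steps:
L = -1 (L = 3 - 4 = -1)
f = -204 (f = 3*((3*6 - 1)*(-4)) = 3*((18 - 1)*(-4)) = 3*(17*(-4)) = 3*(-68) = -204)
(((-22 + 7) + 13) + 128)*f = (((-22 + 7) + 13) + 128)*(-204) = ((-15 + 13) + 128)*(-204) = (-2 + 128)*(-204) = 126*(-204) = -25704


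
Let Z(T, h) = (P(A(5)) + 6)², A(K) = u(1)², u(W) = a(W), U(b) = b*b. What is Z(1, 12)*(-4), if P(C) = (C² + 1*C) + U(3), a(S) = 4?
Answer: -329476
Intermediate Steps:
U(b) = b²
u(W) = 4
A(K) = 16 (A(K) = 4² = 16)
P(C) = 9 + C + C² (P(C) = (C² + 1*C) + 3² = (C² + C) + 9 = (C + C²) + 9 = 9 + C + C²)
Z(T, h) = 82369 (Z(T, h) = ((9 + 16 + 16²) + 6)² = ((9 + 16 + 256) + 6)² = (281 + 6)² = 287² = 82369)
Z(1, 12)*(-4) = 82369*(-4) = -329476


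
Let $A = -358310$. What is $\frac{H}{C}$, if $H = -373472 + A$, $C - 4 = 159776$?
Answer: $- \frac{365891}{79890} \approx -4.5799$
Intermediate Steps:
$C = 159780$ ($C = 4 + 159776 = 159780$)
$H = -731782$ ($H = -373472 - 358310 = -731782$)
$\frac{H}{C} = - \frac{731782}{159780} = \left(-731782\right) \frac{1}{159780} = - \frac{365891}{79890}$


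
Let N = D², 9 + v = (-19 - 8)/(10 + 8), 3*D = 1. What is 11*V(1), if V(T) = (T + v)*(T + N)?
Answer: -1045/9 ≈ -116.11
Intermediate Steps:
D = ⅓ (D = (⅓)*1 = ⅓ ≈ 0.33333)
v = -21/2 (v = -9 + (-19 - 8)/(10 + 8) = -9 - 27/18 = -9 - 27*1/18 = -9 - 3/2 = -21/2 ≈ -10.500)
N = ⅑ (N = (⅓)² = ⅑ ≈ 0.11111)
V(T) = (-21/2 + T)*(⅑ + T) (V(T) = (T - 21/2)*(T + ⅑) = (-21/2 + T)*(⅑ + T))
11*V(1) = 11*(-7/6 + 1² - 187/18*1) = 11*(-7/6 + 1 - 187/18) = 11*(-95/9) = -1045/9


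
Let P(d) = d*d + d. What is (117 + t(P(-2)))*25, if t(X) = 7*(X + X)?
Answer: 3625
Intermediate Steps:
P(d) = d + d² (P(d) = d² + d = d + d²)
t(X) = 14*X (t(X) = 7*(2*X) = 14*X)
(117 + t(P(-2)))*25 = (117 + 14*(-2*(1 - 2)))*25 = (117 + 14*(-2*(-1)))*25 = (117 + 14*2)*25 = (117 + 28)*25 = 145*25 = 3625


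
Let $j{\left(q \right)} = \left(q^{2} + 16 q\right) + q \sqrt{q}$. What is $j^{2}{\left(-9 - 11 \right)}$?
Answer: $1600 \left(2 - i \sqrt{5}\right)^{2} \approx -1600.0 - 14311.0 i$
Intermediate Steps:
$j{\left(q \right)} = q^{2} + q^{\frac{3}{2}} + 16 q$ ($j{\left(q \right)} = \left(q^{2} + 16 q\right) + q^{\frac{3}{2}} = q^{2} + q^{\frac{3}{2}} + 16 q$)
$j^{2}{\left(-9 - 11 \right)} = \left(\left(-9 - 11\right)^{2} + \left(-9 - 11\right)^{\frac{3}{2}} + 16 \left(-9 - 11\right)\right)^{2} = \left(\left(-20\right)^{2} + \left(-20\right)^{\frac{3}{2}} + 16 \left(-20\right)\right)^{2} = \left(400 - 40 i \sqrt{5} - 320\right)^{2} = \left(80 - 40 i \sqrt{5}\right)^{2}$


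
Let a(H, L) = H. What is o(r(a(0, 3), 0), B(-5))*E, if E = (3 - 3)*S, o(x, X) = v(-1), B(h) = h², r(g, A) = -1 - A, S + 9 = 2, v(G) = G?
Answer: 0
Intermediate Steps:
S = -7 (S = -9 + 2 = -7)
o(x, X) = -1
E = 0 (E = (3 - 3)*(-7) = 0*(-7) = 0)
o(r(a(0, 3), 0), B(-5))*E = -1*0 = 0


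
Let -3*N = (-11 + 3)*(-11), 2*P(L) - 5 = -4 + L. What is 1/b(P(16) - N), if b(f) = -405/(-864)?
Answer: 32/15 ≈ 2.1333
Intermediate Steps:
P(L) = ½ + L/2 (P(L) = 5/2 + (-4 + L)/2 = 5/2 + (-2 + L/2) = ½ + L/2)
N = -88/3 (N = -(-11 + 3)*(-11)/3 = -(-8)*(-11)/3 = -⅓*88 = -88/3 ≈ -29.333)
b(f) = 15/32 (b(f) = -405*(-1/864) = 15/32)
1/b(P(16) - N) = 1/(15/32) = 32/15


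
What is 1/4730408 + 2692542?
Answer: 12736822217137/4730408 ≈ 2.6925e+6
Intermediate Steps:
1/4730408 + 2692542 = 12736822217137/4730408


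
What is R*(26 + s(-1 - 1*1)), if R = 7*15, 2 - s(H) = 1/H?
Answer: 5985/2 ≈ 2992.5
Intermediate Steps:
s(H) = 2 - 1/H
R = 105
R*(26 + s(-1 - 1*1)) = 105*(26 + (2 - 1/(-1 - 1*1))) = 105*(26 + (2 - 1/(-1 - 1))) = 105*(26 + (2 - 1/(-2))) = 105*(26 + (2 - 1*(-1/2))) = 105*(26 + (2 + 1/2)) = 105*(26 + 5/2) = 105*(57/2) = 5985/2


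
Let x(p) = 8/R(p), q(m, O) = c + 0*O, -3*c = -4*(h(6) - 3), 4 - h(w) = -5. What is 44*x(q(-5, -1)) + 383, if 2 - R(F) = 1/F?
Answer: 8561/15 ≈ 570.73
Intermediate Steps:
h(w) = 9 (h(w) = 4 - 1*(-5) = 4 + 5 = 9)
c = 8 (c = -(-4)*(9 - 3)/3 = -(-4)*6/3 = -1/3*(-24) = 8)
q(m, O) = 8 (q(m, O) = 8 + 0*O = 8 + 0 = 8)
R(F) = 2 - 1/F
x(p) = 8/(2 - 1/p)
44*x(q(-5, -1)) + 383 = 44*(8*8/(-1 + 2*8)) + 383 = 44*(8*8/(-1 + 16)) + 383 = 44*(8*8/15) + 383 = 44*(8*8*(1/15)) + 383 = 44*(64/15) + 383 = 2816/15 + 383 = 8561/15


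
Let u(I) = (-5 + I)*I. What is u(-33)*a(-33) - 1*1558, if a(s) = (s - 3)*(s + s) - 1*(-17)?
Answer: 2999264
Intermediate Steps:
u(I) = I*(-5 + I)
a(s) = 17 + 2*s*(-3 + s) (a(s) = (-3 + s)*(2*s) + 17 = 2*s*(-3 + s) + 17 = 17 + 2*s*(-3 + s))
u(-33)*a(-33) - 1*1558 = (-33*(-5 - 33))*(17 - 6*(-33) + 2*(-33)²) - 1*1558 = (-33*(-38))*(17 + 198 + 2*1089) - 1558 = 1254*(17 + 198 + 2178) - 1558 = 1254*2393 - 1558 = 3000822 - 1558 = 2999264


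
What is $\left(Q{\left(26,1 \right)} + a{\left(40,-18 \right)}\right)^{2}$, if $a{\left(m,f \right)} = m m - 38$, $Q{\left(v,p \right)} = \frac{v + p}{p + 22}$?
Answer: $\frac{1292618209}{529} \approx 2.4435 \cdot 10^{6}$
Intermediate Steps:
$Q{\left(v,p \right)} = \frac{p + v}{22 + p}$
$a{\left(m,f \right)} = -38 + m^{2}$ ($a{\left(m,f \right)} = m^{2} - 38 = -38 + m^{2}$)
$\left(Q{\left(26,1 \right)} + a{\left(40,-18 \right)}\right)^{2} = \left(\frac{1 + 26}{22 + 1} - \left(38 - 40^{2}\right)\right)^{2} = \left(\frac{1}{23} \cdot 27 + \left(-38 + 1600\right)\right)^{2} = \left(\frac{1}{23} \cdot 27 + 1562\right)^{2} = \left(\frac{27}{23} + 1562\right)^{2} = \left(\frac{35953}{23}\right)^{2} = \frac{1292618209}{529}$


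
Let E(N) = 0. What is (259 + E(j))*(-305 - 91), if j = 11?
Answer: -102564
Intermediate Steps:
(259 + E(j))*(-305 - 91) = (259 + 0)*(-305 - 91) = 259*(-396) = -102564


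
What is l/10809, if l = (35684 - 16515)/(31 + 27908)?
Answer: 19169/301992651 ≈ 6.3475e-5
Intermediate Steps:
l = 19169/27939 ≈ 0.68610
l/10809 = (19169/27939)/10809 = (19169/27939)*(1/10809) = 19169/301992651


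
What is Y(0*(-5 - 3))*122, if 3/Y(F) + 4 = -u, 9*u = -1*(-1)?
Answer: -3294/37 ≈ -89.027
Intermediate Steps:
u = ⅑ (u = (-1*(-1))/9 = (⅑)*1 = ⅑ ≈ 0.11111)
Y(F) = -27/37 (Y(F) = 3/(-4 - 1*⅑) = 3/(-4 - ⅑) = 3/(-37/9) = 3*(-9/37) = -27/37)
Y(0*(-5 - 3))*122 = -27/37*122 = -3294/37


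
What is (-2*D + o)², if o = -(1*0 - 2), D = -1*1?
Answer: 16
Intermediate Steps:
D = -1
o = 2 (o = -(0 - 2) = -1*(-2) = 2)
(-2*D + o)² = (-2*(-1) + 2)² = (2 + 2)² = 4² = 16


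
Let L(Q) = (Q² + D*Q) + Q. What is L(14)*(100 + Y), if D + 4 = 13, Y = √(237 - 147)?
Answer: 33600 + 1008*√10 ≈ 36788.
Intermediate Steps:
Y = 3*√10 (Y = √90 = 3*√10 ≈ 9.4868)
D = 9 (D = -4 + 13 = 9)
L(Q) = Q² + 10*Q (L(Q) = (Q² + 9*Q) + Q = Q² + 10*Q)
L(14)*(100 + Y) = (14*(10 + 14))*(100 + 3*√10) = (14*24)*(100 + 3*√10) = 336*(100 + 3*√10) = 33600 + 1008*√10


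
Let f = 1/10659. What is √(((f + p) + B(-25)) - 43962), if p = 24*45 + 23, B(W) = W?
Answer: I*√4872234815745/10659 ≈ 207.08*I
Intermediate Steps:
f = 1/10659 ≈ 9.3817e-5
p = 1103 (p = 1080 + 23 = 1103)
√(((f + p) + B(-25)) - 43962) = √(((1/10659 + 1103) - 25) - 43962) = √((11756878/10659 - 25) - 43962) = √(11490403/10659 - 43962) = √(-457100555/10659) = I*√4872234815745/10659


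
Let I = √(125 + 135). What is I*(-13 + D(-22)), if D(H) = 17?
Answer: 8*√65 ≈ 64.498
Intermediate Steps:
I = 2*√65 (I = √260 = 2*√65 ≈ 16.125)
I*(-13 + D(-22)) = (2*√65)*(-13 + 17) = (2*√65)*4 = 8*√65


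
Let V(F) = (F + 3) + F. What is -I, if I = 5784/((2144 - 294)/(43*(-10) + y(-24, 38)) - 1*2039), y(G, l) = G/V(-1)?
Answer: 656484/231889 ≈ 2.8310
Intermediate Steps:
V(F) = 3 + 2*F (V(F) = (3 + F) + F = 3 + 2*F)
y(G, l) = G (y(G, l) = G/(3 + 2*(-1)) = G/(3 - 2) = G/1 = G*1 = G)
I = -656484/231889 (I = 5784/((2144 - 294)/(43*(-10) - 24) - 1*2039) = 5784/(1850/(-430 - 24) - 2039) = 5784/(1850/(-454) - 2039) = 5784/(1850*(-1/454) - 2039) = 5784/(-925/227 - 2039) = 5784/(-463778/227) = 5784*(-227/463778) = -656484/231889 ≈ -2.8310)
-I = -1*(-656484/231889) = 656484/231889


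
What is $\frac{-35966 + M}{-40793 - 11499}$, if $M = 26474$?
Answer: $\frac{2373}{13073} \approx 0.18152$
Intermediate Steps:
$\frac{-35966 + M}{-40793 - 11499} = \frac{-35966 + 26474}{-40793 - 11499} = - \frac{9492}{-52292} = \left(-9492\right) \left(- \frac{1}{52292}\right) = \frac{2373}{13073}$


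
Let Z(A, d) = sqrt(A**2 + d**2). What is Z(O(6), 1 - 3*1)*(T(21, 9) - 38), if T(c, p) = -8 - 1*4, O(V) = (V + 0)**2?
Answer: -500*sqrt(13) ≈ -1802.8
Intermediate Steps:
O(V) = V**2
T(c, p) = -12 (T(c, p) = -8 - 4 = -12)
Z(O(6), 1 - 3*1)*(T(21, 9) - 38) = sqrt((6**2)**2 + (1 - 3*1)**2)*(-12 - 38) = sqrt(36**2 + (1 - 3)**2)*(-50) = sqrt(1296 + (-2)**2)*(-50) = sqrt(1296 + 4)*(-50) = sqrt(1300)*(-50) = (10*sqrt(13))*(-50) = -500*sqrt(13)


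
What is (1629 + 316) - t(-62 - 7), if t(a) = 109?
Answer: 1836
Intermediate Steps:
(1629 + 316) - t(-62 - 7) = (1629 + 316) - 1*109 = 1945 - 109 = 1836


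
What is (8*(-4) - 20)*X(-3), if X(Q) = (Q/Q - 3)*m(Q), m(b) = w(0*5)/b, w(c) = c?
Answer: 0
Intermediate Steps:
m(b) = 0 (m(b) = (0*5)/b = 0/b = 0)
X(Q) = 0 (X(Q) = (Q/Q - 3)*0 = (1 - 3)*0 = -2*0 = 0)
(8*(-4) - 20)*X(-3) = (8*(-4) - 20)*0 = (-32 - 20)*0 = -52*0 = 0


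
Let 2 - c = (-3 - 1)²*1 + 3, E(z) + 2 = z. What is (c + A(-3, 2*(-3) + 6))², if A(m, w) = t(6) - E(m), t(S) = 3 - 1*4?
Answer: 169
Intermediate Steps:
E(z) = -2 + z
t(S) = -1 (t(S) = 3 - 4 = -1)
A(m, w) = 1 - m (A(m, w) = -1 - (-2 + m) = -1 + (2 - m) = 1 - m)
c = -17 (c = 2 - ((-3 - 1)²*1 + 3) = 2 - ((-4)²*1 + 3) = 2 - (16*1 + 3) = 2 - (16 + 3) = 2 - 1*19 = 2 - 19 = -17)
(c + A(-3, 2*(-3) + 6))² = (-17 + (1 - 1*(-3)))² = (-17 + (1 + 3))² = (-17 + 4)² = (-13)² = 169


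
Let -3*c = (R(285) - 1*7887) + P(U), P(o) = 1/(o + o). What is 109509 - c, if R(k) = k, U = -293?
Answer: 188062049/1758 ≈ 1.0698e+5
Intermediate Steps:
P(o) = 1/(2*o)
c = 4454773/1758 (c = -((285 - 1*7887) + (½)/(-293))/3 = -((285 - 7887) + (½)*(-1/293))/3 = -(-7602 - 1/586)/3 = -⅓*(-4454773/586) = 4454773/1758 ≈ 2534.0)
109509 - c = 109509 - 1*4454773/1758 = 109509 - 4454773/1758 = 188062049/1758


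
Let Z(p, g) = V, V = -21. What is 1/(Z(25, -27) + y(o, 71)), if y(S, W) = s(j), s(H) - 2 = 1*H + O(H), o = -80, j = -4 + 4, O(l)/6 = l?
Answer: -1/19 ≈ -0.052632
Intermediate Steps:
Z(p, g) = -21
O(l) = 6*l
j = 0
s(H) = 2 + 7*H (s(H) = 2 + (1*H + 6*H) = 2 + (H + 6*H) = 2 + 7*H)
y(S, W) = 2 (y(S, W) = 2 + 7*0 = 2 + 0 = 2)
1/(Z(25, -27) + y(o, 71)) = 1/(-21 + 2) = 1/(-19) = -1/19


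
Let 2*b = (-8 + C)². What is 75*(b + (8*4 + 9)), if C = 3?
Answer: 8025/2 ≈ 4012.5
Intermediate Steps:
b = 25/2 (b = (-8 + 3)²/2 = (½)*(-5)² = (½)*25 = 25/2 ≈ 12.500)
75*(b + (8*4 + 9)) = 75*(25/2 + (8*4 + 9)) = 75*(25/2 + (32 + 9)) = 75*(25/2 + 41) = 75*(107/2) = 8025/2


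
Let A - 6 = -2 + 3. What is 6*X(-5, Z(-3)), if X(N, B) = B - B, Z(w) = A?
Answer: 0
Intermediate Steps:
A = 7 (A = 6 + (-2 + 3) = 6 + 1 = 7)
Z(w) = 7
X(N, B) = 0
6*X(-5, Z(-3)) = 6*0 = 0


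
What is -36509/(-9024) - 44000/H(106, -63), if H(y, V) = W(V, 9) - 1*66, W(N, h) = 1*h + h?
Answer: 2769503/3008 ≈ 920.71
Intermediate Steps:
W(N, h) = 2*h (W(N, h) = h + h = 2*h)
H(y, V) = -48 (H(y, V) = 2*9 - 1*66 = 18 - 66 = -48)
-36509/(-9024) - 44000/H(106, -63) = -36509/(-9024) - 44000/(-48) = -36509*(-1/9024) - 44000*(-1/48) = 36509/9024 + 2750/3 = 2769503/3008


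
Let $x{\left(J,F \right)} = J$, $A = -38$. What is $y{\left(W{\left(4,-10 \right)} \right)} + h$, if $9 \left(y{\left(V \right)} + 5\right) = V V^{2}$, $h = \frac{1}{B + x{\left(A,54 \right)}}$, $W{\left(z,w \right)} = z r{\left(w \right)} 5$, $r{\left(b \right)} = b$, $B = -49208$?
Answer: $- \frac{393970216079}{443214} \approx -8.8889 \cdot 10^{5}$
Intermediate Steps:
$W{\left(z,w \right)} = 5 w z$ ($W{\left(z,w \right)} = z w 5 = w z 5 = 5 w z$)
$h = - \frac{1}{49246}$ ($h = \frac{1}{-49208 - 38} = \frac{1}{-49246} = - \frac{1}{49246} \approx -2.0306 \cdot 10^{-5}$)
$y{\left(V \right)} = -5 + \frac{V^{3}}{9}$ ($y{\left(V \right)} = -5 + \frac{V V^{2}}{9} = -5 + \frac{V^{3}}{9}$)
$y{\left(W{\left(4,-10 \right)} \right)} + h = \left(-5 + \frac{\left(5 \left(-10\right) 4\right)^{3}}{9}\right) - \frac{1}{49246} = \left(-5 + \frac{\left(-200\right)^{3}}{9}\right) - \frac{1}{49246} = \left(-5 + \frac{1}{9} \left(-8000000\right)\right) - \frac{1}{49246} = \left(-5 - \frac{8000000}{9}\right) - \frac{1}{49246} = - \frac{8000045}{9} - \frac{1}{49246} = - \frac{393970216079}{443214}$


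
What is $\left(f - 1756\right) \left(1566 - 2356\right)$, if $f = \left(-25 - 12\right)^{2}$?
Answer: $305730$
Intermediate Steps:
$f = 1369$ ($f = \left(-37\right)^{2} = 1369$)
$\left(f - 1756\right) \left(1566 - 2356\right) = \left(1369 - 1756\right) \left(1566 - 2356\right) = \left(-387\right) \left(-790\right) = 305730$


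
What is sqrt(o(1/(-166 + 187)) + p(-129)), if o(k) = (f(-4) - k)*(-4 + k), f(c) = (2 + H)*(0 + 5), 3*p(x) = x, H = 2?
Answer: 2*I*sqrt(13435)/21 ≈ 11.039*I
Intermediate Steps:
p(x) = x/3
f(c) = 20 (f(c) = (2 + 2)*(0 + 5) = 4*5 = 20)
o(k) = (-4 + k)*(20 - k) (o(k) = (20 - k)*(-4 + k) = (-4 + k)*(20 - k))
sqrt(o(1/(-166 + 187)) + p(-129)) = sqrt((-80 - (1/(-166 + 187))**2 + 24/(-166 + 187)) + (1/3)*(-129)) = sqrt((-80 - (1/21)**2 + 24/21) - 43) = sqrt((-80 - (1/21)**2 + 24*(1/21)) - 43) = sqrt((-80 - 1*1/441 + 8/7) - 43) = sqrt((-80 - 1/441 + 8/7) - 43) = sqrt(-34777/441 - 43) = sqrt(-53740/441) = 2*I*sqrt(13435)/21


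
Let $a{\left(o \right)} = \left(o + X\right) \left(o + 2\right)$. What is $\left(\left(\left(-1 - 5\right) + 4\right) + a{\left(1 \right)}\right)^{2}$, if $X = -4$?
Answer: $121$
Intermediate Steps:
$a{\left(o \right)} = \left(-4 + o\right) \left(2 + o\right)$ ($a{\left(o \right)} = \left(o - 4\right) \left(o + 2\right) = \left(-4 + o\right) \left(2 + o\right)$)
$\left(\left(\left(-1 - 5\right) + 4\right) + a{\left(1 \right)}\right)^{2} = \left(\left(\left(-1 - 5\right) + 4\right) - \left(10 - 1\right)\right)^{2} = \left(\left(-6 + 4\right) - 9\right)^{2} = \left(-2 - 9\right)^{2} = \left(-11\right)^{2} = 121$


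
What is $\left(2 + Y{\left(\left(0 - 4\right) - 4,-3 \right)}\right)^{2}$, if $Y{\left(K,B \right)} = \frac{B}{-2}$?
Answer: $\frac{49}{4} \approx 12.25$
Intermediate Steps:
$Y{\left(K,B \right)} = - \frac{B}{2}$ ($Y{\left(K,B \right)} = B \left(- \frac{1}{2}\right) = - \frac{B}{2}$)
$\left(2 + Y{\left(\left(0 - 4\right) - 4,-3 \right)}\right)^{2} = \left(2 - - \frac{3}{2}\right)^{2} = \left(2 + \frac{3}{2}\right)^{2} = \left(\frac{7}{2}\right)^{2} = \frac{49}{4}$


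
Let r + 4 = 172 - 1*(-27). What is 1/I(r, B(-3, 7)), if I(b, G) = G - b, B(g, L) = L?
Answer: -1/188 ≈ -0.0053191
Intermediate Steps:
r = 195 (r = -4 + (172 - 1*(-27)) = -4 + (172 + 27) = -4 + 199 = 195)
1/I(r, B(-3, 7)) = 1/(7 - 1*195) = 1/(7 - 195) = 1/(-188) = -1/188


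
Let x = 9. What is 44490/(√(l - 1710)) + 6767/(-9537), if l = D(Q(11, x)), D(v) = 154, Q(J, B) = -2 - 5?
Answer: -6767/9537 - 22245*I*√389/389 ≈ -0.70955 - 1127.9*I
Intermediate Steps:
Q(J, B) = -7
l = 154
44490/(√(l - 1710)) + 6767/(-9537) = 44490/(√(154 - 1710)) + 6767/(-9537) = 44490/(√(-1556)) + 6767*(-1/9537) = 44490/((2*I*√389)) - 6767/9537 = 44490*(-I*√389/778) - 6767/9537 = -22245*I*√389/389 - 6767/9537 = -6767/9537 - 22245*I*√389/389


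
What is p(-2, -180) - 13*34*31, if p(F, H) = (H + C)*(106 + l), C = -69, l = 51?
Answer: -52795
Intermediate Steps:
p(F, H) = -10833 + 157*H (p(F, H) = (H - 69)*(106 + 51) = (-69 + H)*157 = -10833 + 157*H)
p(-2, -180) - 13*34*31 = (-10833 + 157*(-180)) - 13*34*31 = (-10833 - 28260) - 442*31 = -39093 - 13702 = -52795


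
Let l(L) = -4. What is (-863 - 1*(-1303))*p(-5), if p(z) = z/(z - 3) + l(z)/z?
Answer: 627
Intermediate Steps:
p(z) = -4/z + z/(-3 + z) (p(z) = z/(z - 3) - 4/z = z/(-3 + z) - 4/z = -4/z + z/(-3 + z))
(-863 - 1*(-1303))*p(-5) = (-863 - 1*(-1303))*((12 + (-5)**2 - 4*(-5))/((-5)*(-3 - 5))) = (-863 + 1303)*(-1/5*(12 + 25 + 20)/(-8)) = 440*(-1/5*(-1/8)*57) = 440*(57/40) = 627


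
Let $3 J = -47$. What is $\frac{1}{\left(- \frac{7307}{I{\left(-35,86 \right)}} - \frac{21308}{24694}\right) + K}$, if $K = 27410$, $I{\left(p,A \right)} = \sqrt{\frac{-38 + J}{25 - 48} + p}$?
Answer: $\frac{136496991961232}{3749404332317750737} - \frac{7797583671941 i \sqrt{6}}{11248212996953252211} \approx 3.6405 \cdot 10^{-5} - 1.6981 \cdot 10^{-6} i$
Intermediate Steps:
$J = - \frac{47}{3}$ ($J = \frac{1}{3} \left(-47\right) = - \frac{47}{3} \approx -15.667$)
$I{\left(p,A \right)} = \sqrt{\frac{7}{3} + p}$ ($I{\left(p,A \right)} = \sqrt{\frac{-38 - \frac{47}{3}}{25 - 48} + p} = \sqrt{- \frac{161}{3 \left(-23\right)} + p} = \sqrt{\left(- \frac{161}{3}\right) \left(- \frac{1}{23}\right) + p} = \sqrt{\frac{7}{3} + p}$)
$\frac{1}{\left(- \frac{7307}{I{\left(-35,86 \right)}} - \frac{21308}{24694}\right) + K} = \frac{1}{\left(- \frac{7307}{\frac{1}{3} \sqrt{21 + 9 \left(-35\right)}} - \frac{21308}{24694}\right) + 27410} = \frac{1}{\left(- \frac{7307}{\frac{1}{3} \sqrt{21 - 315}} - \frac{10654}{12347}\right) + 27410} = \frac{1}{\left(- \frac{7307}{\frac{1}{3} \sqrt{-294}} - \frac{10654}{12347}\right) + 27410} = \frac{1}{\left(- \frac{7307}{\frac{1}{3} \cdot 7 i \sqrt{6}} - \frac{10654}{12347}\right) + 27410} = \frac{1}{\left(- \frac{7307}{\frac{7}{3} i \sqrt{6}} - \frac{10654}{12347}\right) + 27410} = \frac{1}{\left(- 7307 \left(- \frac{i \sqrt{6}}{14}\right) - \frac{10654}{12347}\right) + 27410} = \frac{1}{\left(\frac{7307 i \sqrt{6}}{14} - \frac{10654}{12347}\right) + 27410} = \frac{1}{\left(- \frac{10654}{12347} + \frac{7307 i \sqrt{6}}{14}\right) + 27410} = \frac{1}{\frac{338420616}{12347} + \frac{7307 i \sqrt{6}}{14}}$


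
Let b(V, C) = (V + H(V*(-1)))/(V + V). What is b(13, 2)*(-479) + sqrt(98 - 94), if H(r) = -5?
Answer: -1890/13 ≈ -145.38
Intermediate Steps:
b(V, C) = (-5 + V)/(2*V) (b(V, C) = (V - 5)/(V + V) = (-5 + V)/((2*V)) = (-5 + V)*(1/(2*V)) = (-5 + V)/(2*V))
b(13, 2)*(-479) + sqrt(98 - 94) = ((1/2)*(-5 + 13)/13)*(-479) + sqrt(98 - 94) = ((1/2)*(1/13)*8)*(-479) + sqrt(4) = (4/13)*(-479) + 2 = -1916/13 + 2 = -1890/13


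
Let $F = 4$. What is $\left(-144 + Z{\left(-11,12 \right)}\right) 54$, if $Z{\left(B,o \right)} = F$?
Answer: $-7560$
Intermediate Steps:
$Z{\left(B,o \right)} = 4$
$\left(-144 + Z{\left(-11,12 \right)}\right) 54 = \left(-144 + 4\right) 54 = \left(-140\right) 54 = -7560$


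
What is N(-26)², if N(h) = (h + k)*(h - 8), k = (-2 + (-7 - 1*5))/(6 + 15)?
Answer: 7398400/9 ≈ 8.2204e+5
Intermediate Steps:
k = -⅔ (k = (-2 + (-7 - 5))/21 = (-2 - 12)*(1/21) = -14*1/21 = -⅔ ≈ -0.66667)
N(h) = (-8 + h)*(-⅔ + h) (N(h) = (h - ⅔)*(h - 8) = (-⅔ + h)*(-8 + h) = (-8 + h)*(-⅔ + h))
N(-26)² = (16/3 + (-26)² - 26/3*(-26))² = (16/3 + 676 + 676/3)² = (2720/3)² = 7398400/9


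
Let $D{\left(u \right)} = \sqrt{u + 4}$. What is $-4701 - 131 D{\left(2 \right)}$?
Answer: $-4701 - 131 \sqrt{6} \approx -5021.9$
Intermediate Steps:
$D{\left(u \right)} = \sqrt{4 + u}$
$-4701 - 131 D{\left(2 \right)} = -4701 - 131 \sqrt{4 + 2} = -4701 - 131 \sqrt{6}$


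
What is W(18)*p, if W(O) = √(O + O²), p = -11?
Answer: -33*√38 ≈ -203.43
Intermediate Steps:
W(18)*p = √(18*(1 + 18))*(-11) = √(18*19)*(-11) = √342*(-11) = (3*√38)*(-11) = -33*√38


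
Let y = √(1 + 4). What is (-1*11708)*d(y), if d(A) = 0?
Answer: 0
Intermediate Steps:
y = √5 ≈ 2.2361
(-1*11708)*d(y) = -1*11708*0 = -11708*0 = 0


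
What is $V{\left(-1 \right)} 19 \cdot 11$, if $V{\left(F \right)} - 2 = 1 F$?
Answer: $209$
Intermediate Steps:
$V{\left(F \right)} = 2 + F$ ($V{\left(F \right)} = 2 + 1 F = 2 + F$)
$V{\left(-1 \right)} 19 \cdot 11 = \left(2 - 1\right) 19 \cdot 11 = 1 \cdot 19 \cdot 11 = 19 \cdot 11 = 209$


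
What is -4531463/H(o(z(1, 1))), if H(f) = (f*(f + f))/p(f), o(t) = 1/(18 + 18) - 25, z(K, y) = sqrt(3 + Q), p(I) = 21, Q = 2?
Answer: -61664148504/808201 ≈ -76298.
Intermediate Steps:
z(K, y) = sqrt(5) (z(K, y) = sqrt(3 + 2) = sqrt(5))
o(t) = -899/36 (o(t) = 1/36 - 25 = -899/36)
H(f) = 2*f**2/21 (H(f) = (f*(f + f))/21 = (f*(2*f))*(1/21) = (2*f**2)*(1/21) = 2*f**2/21)
-4531463/H(o(z(1, 1))) = -4531463/(2*(-899/36)**2/21) = -4531463/((2/21)*(808201/1296)) = -4531463/808201/13608 = -4531463*13608/808201 = -61664148504/808201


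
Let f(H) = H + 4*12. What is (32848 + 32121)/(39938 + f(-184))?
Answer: 64969/39802 ≈ 1.6323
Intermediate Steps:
f(H) = 48 + H (f(H) = H + 48 = 48 + H)
(32848 + 32121)/(39938 + f(-184)) = (32848 + 32121)/(39938 + (48 - 184)) = 64969/(39938 - 136) = 64969/39802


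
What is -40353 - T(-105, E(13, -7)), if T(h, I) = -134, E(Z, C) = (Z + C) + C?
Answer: -40219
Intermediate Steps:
E(Z, C) = Z + 2*C (E(Z, C) = (C + Z) + C = Z + 2*C)
-40353 - T(-105, E(13, -7)) = -40353 - 1*(-134) = -40353 + 134 = -40219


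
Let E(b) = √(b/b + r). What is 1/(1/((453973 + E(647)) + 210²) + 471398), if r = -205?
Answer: 38980955535509069/18375544477606167647147 + 2*I*√51/55126633432818502941441 ≈ 2.1213e-6 + 2.5909e-22*I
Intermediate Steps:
E(b) = 2*I*√51 (E(b) = √(b/b - 205) = √(1 - 205) = √(-204) = 2*I*√51)
1/(1/((453973 + E(647)) + 210²) + 471398) = 1/(1/((453973 + 2*I*√51) + 210²) + 471398) = 1/(1/((453973 + 2*I*√51) + 44100) + 471398) = 1/(1/(498073 + 2*I*√51) + 471398) = 1/(471398 + 1/(498073 + 2*I*√51))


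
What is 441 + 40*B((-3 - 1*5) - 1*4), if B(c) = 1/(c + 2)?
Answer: 437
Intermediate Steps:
B(c) = 1/(2 + c)
441 + 40*B((-3 - 1*5) - 1*4) = 441 + 40/(2 + ((-3 - 1*5) - 1*4)) = 441 + 40/(2 + ((-3 - 5) - 4)) = 441 + 40/(2 + (-8 - 4)) = 441 + 40/(2 - 12) = 441 + 40/(-10) = 441 + 40*(-⅒) = 441 - 4 = 437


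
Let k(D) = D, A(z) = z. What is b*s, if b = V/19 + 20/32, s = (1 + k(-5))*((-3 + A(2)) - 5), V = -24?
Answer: -291/19 ≈ -15.316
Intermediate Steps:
s = 24 (s = (1 - 5)*((-3 + 2) - 5) = -4*(-1 - 5) = -4*(-6) = 24)
b = -97/152 (b = -24/19 + 20/32 = -24*1/19 + 20*(1/32) = -24/19 + 5/8 = -97/152 ≈ -0.63816)
b*s = -97/152*24 = -291/19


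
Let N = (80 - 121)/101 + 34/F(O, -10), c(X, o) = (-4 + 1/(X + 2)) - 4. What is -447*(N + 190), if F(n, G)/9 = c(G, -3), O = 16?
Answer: -1665029257/19695 ≈ -84541.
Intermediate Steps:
c(X, o) = -8 + 1/(2 + X) (c(X, o) = (-4 + 1/(2 + X)) - 4 = -8 + 1/(2 + X))
F(n, G) = 9*(-15 - 8*G)/(2 + G) (F(n, G) = 9*((-15 - 8*G)/(2 + G)) = 9*(-15 - 8*G)/(2 + G))
N = -51457/59085 (N = (80 - 121)/101 + 34/((9*(-15 - 8*(-10))/(2 - 10))) = -41*1/101 + 34/((9*(-15 + 80)/(-8))) = -41/101 + 34/((9*(-⅛)*65)) = -41/101 + 34/(-585/8) = -41/101 + 34*(-8/585) = -41/101 - 272/585 = -51457/59085 ≈ -0.87090)
-447*(N + 190) = -447*(-51457/59085 + 190) = -447*11174693/59085 = -1665029257/19695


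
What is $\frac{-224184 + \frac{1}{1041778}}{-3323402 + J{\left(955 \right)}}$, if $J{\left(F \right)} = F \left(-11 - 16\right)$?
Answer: $\frac{233549959151}{3489109334486} \approx 0.066937$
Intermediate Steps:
$J{\left(F \right)} = - 27 F$ ($J{\left(F \right)} = F \left(-27\right) = - 27 F$)
$\frac{-224184 + \frac{1}{1041778}}{-3323402 + J{\left(955 \right)}} = \frac{-224184 + \frac{1}{1041778}}{-3323402 - 25785} = - \frac{233549959151}{1041778 \left(-3349187\right)} = \left(- \frac{233549959151}{1041778}\right) \left(- \frac{1}{3349187}\right) = \frac{233549959151}{3489109334486}$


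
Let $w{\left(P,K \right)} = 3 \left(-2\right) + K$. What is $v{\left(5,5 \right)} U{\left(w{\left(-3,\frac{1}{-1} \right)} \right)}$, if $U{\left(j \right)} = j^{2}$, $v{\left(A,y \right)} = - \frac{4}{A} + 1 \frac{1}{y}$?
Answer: $- \frac{147}{5} \approx -29.4$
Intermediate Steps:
$w{\left(P,K \right)} = -6 + K$
$v{\left(A,y \right)} = \frac{1}{y} - \frac{4}{A}$ ($v{\left(A,y \right)} = - \frac{4}{A} + \frac{1}{y} = \frac{1}{y} - \frac{4}{A}$)
$v{\left(5,5 \right)} U{\left(w{\left(-3,\frac{1}{-1} \right)} \right)} = \left(\frac{1}{5} - \frac{4}{5}\right) \left(-6 + \frac{1}{-1}\right)^{2} = \left(\frac{1}{5} - \frac{4}{5}\right) \left(-6 - 1\right)^{2} = \left(\frac{1}{5} - \frac{4}{5}\right) \left(-7\right)^{2} = \left(- \frac{3}{5}\right) 49 = - \frac{147}{5}$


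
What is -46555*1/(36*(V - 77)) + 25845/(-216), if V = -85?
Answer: -162815/1458 ≈ -111.67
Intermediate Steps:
-46555*1/(36*(V - 77)) + 25845/(-216) = -46555*1/(36*(-85 - 77)) + 25845/(-216) = -46555/(36*(-162)) + 25845*(-1/216) = -46555/(-5832) - 8615/72 = -46555*(-1/5832) - 8615/72 = 46555/5832 - 8615/72 = -162815/1458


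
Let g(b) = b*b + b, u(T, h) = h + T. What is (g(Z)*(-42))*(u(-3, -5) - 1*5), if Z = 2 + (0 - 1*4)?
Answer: 1092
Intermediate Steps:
Z = -2 (Z = 2 + (0 - 4) = 2 - 4 = -2)
u(T, h) = T + h
g(b) = b + b² (g(b) = b² + b = b + b²)
(g(Z)*(-42))*(u(-3, -5) - 1*5) = (-2*(1 - 2)*(-42))*((-3 - 5) - 1*5) = (-2*(-1)*(-42))*(-8 - 5) = (2*(-42))*(-13) = -84*(-13) = 1092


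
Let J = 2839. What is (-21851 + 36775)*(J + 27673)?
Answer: 455361088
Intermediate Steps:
(-21851 + 36775)*(J + 27673) = (-21851 + 36775)*(2839 + 27673) = 14924*30512 = 455361088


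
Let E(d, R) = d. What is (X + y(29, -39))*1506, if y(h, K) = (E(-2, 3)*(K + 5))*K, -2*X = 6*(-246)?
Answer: -2882484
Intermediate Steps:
X = 738 (X = -3*(-246) = -½*(-1476) = 738)
y(h, K) = K*(-10 - 2*K) (y(h, K) = (-2*(K + 5))*K = (-2*(5 + K))*K = (-10 - 2*K)*K = K*(-10 - 2*K))
(X + y(29, -39))*1506 = (738 - 2*(-39)*(5 - 39))*1506 = (738 - 2*(-39)*(-34))*1506 = (738 - 2652)*1506 = -1914*1506 = -2882484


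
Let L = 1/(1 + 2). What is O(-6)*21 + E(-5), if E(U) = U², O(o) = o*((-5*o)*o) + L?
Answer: 22712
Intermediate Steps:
L = ⅓ (L = 1/3 = ⅓ ≈ 0.33333)
O(o) = ⅓ - 5*o³ (O(o) = o*((-5*o)*o) + ⅓ = o*(-5*o²) + ⅓ = -5*o³ + ⅓ = ⅓ - 5*o³)
O(-6)*21 + E(-5) = (⅓ - 5*(-6)³)*21 + (-5)² = (⅓ - 5*(-216))*21 + 25 = (⅓ + 1080)*21 + 25 = (3241/3)*21 + 25 = 22687 + 25 = 22712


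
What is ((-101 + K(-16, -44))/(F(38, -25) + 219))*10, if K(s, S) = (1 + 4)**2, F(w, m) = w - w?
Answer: -760/219 ≈ -3.4703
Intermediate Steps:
F(w, m) = 0
K(s, S) = 25 (K(s, S) = 5**2 = 25)
((-101 + K(-16, -44))/(F(38, -25) + 219))*10 = ((-101 + 25)/(0 + 219))*10 = -76/219*10 = -760/219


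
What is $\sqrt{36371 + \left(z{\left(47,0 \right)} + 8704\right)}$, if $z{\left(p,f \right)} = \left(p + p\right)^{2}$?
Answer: $13 \sqrt{319} \approx 232.19$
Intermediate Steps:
$z{\left(p,f \right)} = 4 p^{2}$ ($z{\left(p,f \right)} = \left(2 p\right)^{2} = 4 p^{2}$)
$\sqrt{36371 + \left(z{\left(47,0 \right)} + 8704\right)} = \sqrt{36371 + \left(4 \cdot 47^{2} + 8704\right)} = \sqrt{36371 + \left(4 \cdot 2209 + 8704\right)} = \sqrt{36371 + \left(8836 + 8704\right)} = \sqrt{36371 + 17540} = \sqrt{53911} = 13 \sqrt{319}$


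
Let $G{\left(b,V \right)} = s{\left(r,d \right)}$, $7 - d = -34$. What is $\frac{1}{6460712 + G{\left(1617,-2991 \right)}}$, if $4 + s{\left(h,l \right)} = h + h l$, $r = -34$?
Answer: $\frac{1}{6459280} \approx 1.5482 \cdot 10^{-7}$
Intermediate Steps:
$d = 41$ ($d = 7 - -34 = 7 + 34 = 41$)
$s{\left(h,l \right)} = -4 + h + h l$ ($s{\left(h,l \right)} = -4 + \left(h + h l\right) = -4 + h + h l$)
$G{\left(b,V \right)} = -1432$ ($G{\left(b,V \right)} = -4 - 34 - 1394 = -1432$)
$\frac{1}{6460712 + G{\left(1617,-2991 \right)}} = \frac{1}{6460712 - 1432} = \frac{1}{6459280}$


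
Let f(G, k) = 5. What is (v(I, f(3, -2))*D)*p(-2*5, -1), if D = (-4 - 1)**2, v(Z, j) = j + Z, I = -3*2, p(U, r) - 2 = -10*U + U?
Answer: -2300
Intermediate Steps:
p(U, r) = 2 - 9*U (p(U, r) = 2 + (-10*U + U) = 2 - 9*U)
I = -6
v(Z, j) = Z + j
D = 25 (D = (-5)**2 = 25)
(v(I, f(3, -2))*D)*p(-2*5, -1) = ((-6 + 5)*25)*(2 - (-18)*5) = (-1*25)*(2 - 9*(-10)) = -25*(2 + 90) = -25*92 = -2300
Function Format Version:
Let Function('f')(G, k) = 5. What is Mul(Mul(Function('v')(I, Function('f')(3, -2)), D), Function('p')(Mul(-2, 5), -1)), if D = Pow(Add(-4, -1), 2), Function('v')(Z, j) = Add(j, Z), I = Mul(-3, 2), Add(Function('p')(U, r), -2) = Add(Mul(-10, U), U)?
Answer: -2300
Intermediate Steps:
Function('p')(U, r) = Add(2, Mul(-9, U)) (Function('p')(U, r) = Add(2, Add(Mul(-10, U), U)) = Add(2, Mul(-9, U)))
I = -6
Function('v')(Z, j) = Add(Z, j)
D = 25 (D = Pow(-5, 2) = 25)
Mul(Mul(Function('v')(I, Function('f')(3, -2)), D), Function('p')(Mul(-2, 5), -1)) = Mul(Mul(Add(-6, 5), 25), Add(2, Mul(-9, Mul(-2, 5)))) = Mul(Mul(-1, 25), Add(2, Mul(-9, -10))) = Mul(-25, Add(2, 90)) = Mul(-25, 92) = -2300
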